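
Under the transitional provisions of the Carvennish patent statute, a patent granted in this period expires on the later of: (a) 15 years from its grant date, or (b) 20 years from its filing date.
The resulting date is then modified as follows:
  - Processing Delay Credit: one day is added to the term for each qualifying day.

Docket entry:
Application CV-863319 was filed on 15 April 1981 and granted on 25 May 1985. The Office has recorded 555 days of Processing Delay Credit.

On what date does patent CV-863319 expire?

October 22, 2002

(a) grant + 15 years → 25 May 2000.
(b) filing + 20 years → 15 April 2001.
Later of the two: 15 April 2001.
Processing Delay Credit: +555 days → 22 October 2002.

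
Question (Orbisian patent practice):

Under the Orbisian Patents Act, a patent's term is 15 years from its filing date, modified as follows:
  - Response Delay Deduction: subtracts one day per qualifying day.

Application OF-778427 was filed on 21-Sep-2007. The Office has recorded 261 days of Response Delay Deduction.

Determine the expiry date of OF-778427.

Base term: filing date + 15 years → 21 September 2022.
Response Delay Deduction: −261 days → 3 January 2022.

2022-01-03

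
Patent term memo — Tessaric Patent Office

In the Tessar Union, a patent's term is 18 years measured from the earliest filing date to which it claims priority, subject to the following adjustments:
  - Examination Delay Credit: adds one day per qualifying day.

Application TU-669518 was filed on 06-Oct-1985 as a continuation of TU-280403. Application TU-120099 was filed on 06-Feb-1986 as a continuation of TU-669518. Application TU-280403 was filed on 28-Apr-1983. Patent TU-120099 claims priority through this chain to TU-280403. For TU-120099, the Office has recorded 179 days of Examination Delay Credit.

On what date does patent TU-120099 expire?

Earliest priority filing: 28 April 1983.
Base term: 28 April 1983 + 18 years → 28 April 2001.
Examination Delay Credit: +179 days → 24 October 2001.

October 24, 2001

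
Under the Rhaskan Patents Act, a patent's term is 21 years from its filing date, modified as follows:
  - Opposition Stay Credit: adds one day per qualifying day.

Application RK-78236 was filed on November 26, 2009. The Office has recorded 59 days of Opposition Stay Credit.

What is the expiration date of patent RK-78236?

January 24, 2031

Base term: filing date + 21 years → 26 November 2030.
Opposition Stay Credit: +59 days → 24 January 2031.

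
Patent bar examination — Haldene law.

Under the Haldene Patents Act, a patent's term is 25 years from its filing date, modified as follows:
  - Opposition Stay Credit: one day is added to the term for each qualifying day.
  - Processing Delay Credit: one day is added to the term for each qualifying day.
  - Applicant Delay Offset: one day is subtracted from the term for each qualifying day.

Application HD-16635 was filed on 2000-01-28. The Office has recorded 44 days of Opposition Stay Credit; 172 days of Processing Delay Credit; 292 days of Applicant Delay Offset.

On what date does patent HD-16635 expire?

November 13, 2024

Base term: filing date + 25 years → 28 January 2025.
Opposition Stay Credit: +44 days → 13 March 2025.
Processing Delay Credit: +172 days → 1 September 2025.
Applicant Delay Offset: −292 days → 13 November 2024.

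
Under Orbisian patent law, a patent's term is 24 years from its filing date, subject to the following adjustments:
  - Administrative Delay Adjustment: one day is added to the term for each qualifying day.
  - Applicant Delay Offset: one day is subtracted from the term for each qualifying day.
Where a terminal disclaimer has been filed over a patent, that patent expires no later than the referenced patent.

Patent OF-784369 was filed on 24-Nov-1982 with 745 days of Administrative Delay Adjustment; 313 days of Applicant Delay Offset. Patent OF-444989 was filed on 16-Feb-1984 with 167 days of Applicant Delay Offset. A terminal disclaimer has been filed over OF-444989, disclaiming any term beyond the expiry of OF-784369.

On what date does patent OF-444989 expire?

Natural term of OF-444989:
  Base: filing + 24 years → 16 February 2008.
  Applicant Delay Offset: −167 days → 2 September 2007.
Expiry of referenced patent OF-784369:
  Base: filing + 24 years → 24 November 2006.
  Administrative Delay Adjustment: +745 days → 8 December 2008.
  Applicant Delay Offset: −313 days → 30 January 2008.
Terminal disclaimer: OF-444989 expires on the earlier of 2 September 2007 and 30 January 2008.

2007-09-02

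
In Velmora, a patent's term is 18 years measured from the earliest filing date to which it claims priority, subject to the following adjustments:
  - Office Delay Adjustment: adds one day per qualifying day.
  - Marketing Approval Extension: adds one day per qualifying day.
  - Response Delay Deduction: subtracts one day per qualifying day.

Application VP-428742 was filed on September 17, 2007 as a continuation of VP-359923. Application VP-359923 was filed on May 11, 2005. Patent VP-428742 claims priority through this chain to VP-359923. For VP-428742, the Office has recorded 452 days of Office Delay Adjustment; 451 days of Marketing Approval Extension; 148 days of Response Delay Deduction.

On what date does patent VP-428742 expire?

June 4, 2025

Earliest priority filing: 11 May 2005.
Base term: 11 May 2005 + 18 years → 11 May 2023.
Office Delay Adjustment: +452 days → 5 August 2024.
Marketing Approval Extension: +451 days → 30 October 2025.
Response Delay Deduction: −148 days → 4 June 2025.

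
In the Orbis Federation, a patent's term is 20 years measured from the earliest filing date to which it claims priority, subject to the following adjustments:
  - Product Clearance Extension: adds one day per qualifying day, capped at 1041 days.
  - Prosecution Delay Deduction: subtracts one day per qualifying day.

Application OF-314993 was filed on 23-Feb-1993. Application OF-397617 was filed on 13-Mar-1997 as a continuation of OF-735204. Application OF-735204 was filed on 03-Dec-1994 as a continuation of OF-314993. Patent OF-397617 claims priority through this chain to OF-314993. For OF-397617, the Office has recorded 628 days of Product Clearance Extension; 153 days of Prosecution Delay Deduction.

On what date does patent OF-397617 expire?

June 13, 2014

Earliest priority filing: 23 February 1993.
Base term: 23 February 1993 + 20 years → 23 February 2013.
Product Clearance Extension: 628 days (within the 1041-day cap) → +628 days → 13 November 2014.
Prosecution Delay Deduction: −153 days → 13 June 2014.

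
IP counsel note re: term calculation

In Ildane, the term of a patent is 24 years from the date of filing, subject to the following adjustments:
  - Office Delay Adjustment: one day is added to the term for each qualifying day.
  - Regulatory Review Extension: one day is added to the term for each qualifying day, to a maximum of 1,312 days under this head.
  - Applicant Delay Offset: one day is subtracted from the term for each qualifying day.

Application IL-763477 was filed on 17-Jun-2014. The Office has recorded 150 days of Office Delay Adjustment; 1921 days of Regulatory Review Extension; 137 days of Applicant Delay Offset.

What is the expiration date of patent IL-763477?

2042-02-01

Base term: filing date + 24 years → 17 June 2038.
Office Delay Adjustment: +150 days → 14 November 2038.
Regulatory Review Extension: 1921 days claimed exceeds the 1312-day cap, so +1312 days → 18 June 2042.
Applicant Delay Offset: −137 days → 1 February 2042.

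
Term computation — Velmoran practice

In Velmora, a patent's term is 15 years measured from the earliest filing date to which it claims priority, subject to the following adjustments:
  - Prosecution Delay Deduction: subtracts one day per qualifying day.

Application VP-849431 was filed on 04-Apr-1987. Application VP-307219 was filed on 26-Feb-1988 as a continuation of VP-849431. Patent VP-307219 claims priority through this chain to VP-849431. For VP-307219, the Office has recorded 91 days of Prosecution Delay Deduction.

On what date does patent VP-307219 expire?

January 3, 2002

Earliest priority filing: 4 April 1987.
Base term: 4 April 1987 + 15 years → 4 April 2002.
Prosecution Delay Deduction: −91 days → 3 January 2002.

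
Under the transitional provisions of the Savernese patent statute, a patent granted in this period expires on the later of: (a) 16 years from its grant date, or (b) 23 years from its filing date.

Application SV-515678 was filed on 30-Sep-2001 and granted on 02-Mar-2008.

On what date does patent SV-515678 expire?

2024-09-30

(a) grant + 16 years → 2 March 2024.
(b) filing + 23 years → 30 September 2024.
Later of the two: 30 September 2024.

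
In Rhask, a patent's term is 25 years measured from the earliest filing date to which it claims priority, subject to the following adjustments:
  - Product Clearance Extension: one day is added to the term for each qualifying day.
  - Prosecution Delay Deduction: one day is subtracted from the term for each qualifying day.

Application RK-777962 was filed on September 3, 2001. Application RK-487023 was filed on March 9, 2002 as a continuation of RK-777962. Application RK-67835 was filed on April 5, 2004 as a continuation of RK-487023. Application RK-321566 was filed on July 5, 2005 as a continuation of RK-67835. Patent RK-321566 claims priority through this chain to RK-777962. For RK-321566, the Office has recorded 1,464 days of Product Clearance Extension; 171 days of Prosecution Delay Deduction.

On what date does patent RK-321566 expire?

Earliest priority filing: 3 September 2001.
Base term: 3 September 2001 + 25 years → 3 September 2026.
Product Clearance Extension: +1464 days → 6 September 2030.
Prosecution Delay Deduction: −171 days → 19 March 2030.

2030-03-19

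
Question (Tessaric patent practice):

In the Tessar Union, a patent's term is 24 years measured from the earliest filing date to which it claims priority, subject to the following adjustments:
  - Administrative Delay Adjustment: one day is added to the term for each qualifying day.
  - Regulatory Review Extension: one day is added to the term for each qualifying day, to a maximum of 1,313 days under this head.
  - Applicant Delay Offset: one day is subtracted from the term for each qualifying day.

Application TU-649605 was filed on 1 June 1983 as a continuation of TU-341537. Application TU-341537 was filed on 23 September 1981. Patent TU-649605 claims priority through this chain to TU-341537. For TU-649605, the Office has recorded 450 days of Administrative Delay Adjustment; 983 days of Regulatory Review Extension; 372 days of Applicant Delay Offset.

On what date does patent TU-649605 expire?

Earliest priority filing: 23 September 1981.
Base term: 23 September 1981 + 24 years → 23 September 2005.
Administrative Delay Adjustment: +450 days → 17 December 2006.
Regulatory Review Extension: 983 days (within the 1313-day cap) → +983 days → 26 August 2009.
Applicant Delay Offset: −372 days → 19 August 2008.

2008-08-19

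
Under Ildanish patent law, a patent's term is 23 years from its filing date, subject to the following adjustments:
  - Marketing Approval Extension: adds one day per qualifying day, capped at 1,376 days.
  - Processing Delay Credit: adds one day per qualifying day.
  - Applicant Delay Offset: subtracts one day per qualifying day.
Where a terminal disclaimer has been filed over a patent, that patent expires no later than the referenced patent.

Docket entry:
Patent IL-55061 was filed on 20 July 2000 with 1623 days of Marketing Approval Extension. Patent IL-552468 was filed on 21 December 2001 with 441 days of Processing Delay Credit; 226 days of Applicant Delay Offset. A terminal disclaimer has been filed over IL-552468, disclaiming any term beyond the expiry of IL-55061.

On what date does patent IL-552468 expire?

Natural term of IL-552468:
  Base: filing + 23 years → 21 December 2024.
  Processing Delay Credit: +441 days → 7 March 2026.
  Applicant Delay Offset: −226 days → 24 July 2025.
Expiry of referenced patent IL-55061:
  Base: filing + 23 years → 20 July 2023.
  Marketing Approval Extension: 1623 days claimed exceeds the 1376-day cap, so +1376 days → 26 April 2027.
Terminal disclaimer: IL-552468 expires on the earlier of 24 July 2025 and 26 April 2027.

July 24, 2025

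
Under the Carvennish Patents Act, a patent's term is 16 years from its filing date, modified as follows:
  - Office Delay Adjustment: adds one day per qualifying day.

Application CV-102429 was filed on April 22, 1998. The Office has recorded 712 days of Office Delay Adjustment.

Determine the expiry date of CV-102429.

Base term: filing date + 16 years → 22 April 2014.
Office Delay Adjustment: +712 days → 3 April 2016.

2016-04-03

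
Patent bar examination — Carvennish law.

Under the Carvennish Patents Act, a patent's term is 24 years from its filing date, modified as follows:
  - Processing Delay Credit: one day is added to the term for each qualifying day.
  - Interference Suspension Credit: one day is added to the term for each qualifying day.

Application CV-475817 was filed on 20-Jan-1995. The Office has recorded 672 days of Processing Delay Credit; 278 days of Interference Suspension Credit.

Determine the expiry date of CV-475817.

Base term: filing date + 24 years → 20 January 2019.
Processing Delay Credit: +672 days → 22 November 2020.
Interference Suspension Credit: +278 days → 27 August 2021.

August 27, 2021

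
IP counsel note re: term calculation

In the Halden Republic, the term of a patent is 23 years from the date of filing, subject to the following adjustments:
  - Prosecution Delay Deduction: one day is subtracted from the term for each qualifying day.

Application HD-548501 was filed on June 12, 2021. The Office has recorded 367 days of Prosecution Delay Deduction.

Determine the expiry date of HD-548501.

Base term: filing date + 23 years → 12 June 2044.
Prosecution Delay Deduction: −367 days → 11 June 2043.

2043-06-11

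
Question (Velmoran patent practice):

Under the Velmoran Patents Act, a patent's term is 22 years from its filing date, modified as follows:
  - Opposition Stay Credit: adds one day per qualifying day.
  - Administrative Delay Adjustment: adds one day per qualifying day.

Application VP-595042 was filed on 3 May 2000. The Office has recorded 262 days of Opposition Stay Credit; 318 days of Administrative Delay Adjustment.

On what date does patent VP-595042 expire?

2023-12-04

Base term: filing date + 22 years → 3 May 2022.
Opposition Stay Credit: +262 days → 20 January 2023.
Administrative Delay Adjustment: +318 days → 4 December 2023.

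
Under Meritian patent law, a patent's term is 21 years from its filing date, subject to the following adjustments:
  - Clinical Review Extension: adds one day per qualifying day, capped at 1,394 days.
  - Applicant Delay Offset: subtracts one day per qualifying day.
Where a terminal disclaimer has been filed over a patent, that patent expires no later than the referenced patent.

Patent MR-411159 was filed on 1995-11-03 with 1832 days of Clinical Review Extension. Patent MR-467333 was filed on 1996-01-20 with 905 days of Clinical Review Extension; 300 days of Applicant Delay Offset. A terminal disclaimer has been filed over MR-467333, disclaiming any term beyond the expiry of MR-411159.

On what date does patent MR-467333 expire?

2018-09-17

Natural term of MR-467333:
  Base: filing + 21 years → 20 January 2017.
  Clinical Review Extension: 905 days (within the 1394-day cap) → +905 days → 14 July 2019.
  Applicant Delay Offset: −300 days → 17 September 2018.
Expiry of referenced patent MR-411159:
  Base: filing + 21 years → 3 November 2016.
  Clinical Review Extension: 1832 days claimed exceeds the 1394-day cap, so +1394 days → 28 August 2020.
Terminal disclaimer: MR-467333 expires on the earlier of 17 September 2018 and 28 August 2020.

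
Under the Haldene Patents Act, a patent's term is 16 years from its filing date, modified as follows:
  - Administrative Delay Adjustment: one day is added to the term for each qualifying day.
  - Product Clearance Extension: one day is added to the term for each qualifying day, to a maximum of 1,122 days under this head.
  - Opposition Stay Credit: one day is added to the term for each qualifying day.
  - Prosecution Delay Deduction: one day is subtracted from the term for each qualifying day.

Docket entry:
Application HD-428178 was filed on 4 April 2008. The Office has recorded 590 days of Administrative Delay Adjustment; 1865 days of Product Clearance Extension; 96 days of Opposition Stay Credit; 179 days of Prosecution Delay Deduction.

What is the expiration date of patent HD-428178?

Base term: filing date + 16 years → 4 April 2024.
Administrative Delay Adjustment: +590 days → 15 November 2025.
Product Clearance Extension: 1865 days claimed exceeds the 1122-day cap, so +1122 days → 11 December 2028.
Opposition Stay Credit: +96 days → 17 March 2029.
Prosecution Delay Deduction: −179 days → 19 September 2028.

2028-09-19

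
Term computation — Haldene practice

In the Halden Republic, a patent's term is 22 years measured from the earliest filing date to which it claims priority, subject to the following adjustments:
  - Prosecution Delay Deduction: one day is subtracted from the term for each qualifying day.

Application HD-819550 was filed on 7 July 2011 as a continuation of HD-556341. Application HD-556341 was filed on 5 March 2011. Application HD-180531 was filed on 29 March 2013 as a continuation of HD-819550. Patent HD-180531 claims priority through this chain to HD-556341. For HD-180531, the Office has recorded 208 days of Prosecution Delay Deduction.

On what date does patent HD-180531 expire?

Earliest priority filing: 5 March 2011.
Base term: 5 March 2011 + 22 years → 5 March 2033.
Prosecution Delay Deduction: −208 days → 9 August 2032.

2032-08-09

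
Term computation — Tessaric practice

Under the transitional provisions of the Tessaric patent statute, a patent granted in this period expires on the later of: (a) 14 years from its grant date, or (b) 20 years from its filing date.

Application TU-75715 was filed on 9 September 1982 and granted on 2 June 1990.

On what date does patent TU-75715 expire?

2004-06-02

(a) grant + 14 years → 2 June 2004.
(b) filing + 20 years → 9 September 2002.
Later of the two: 2 June 2004.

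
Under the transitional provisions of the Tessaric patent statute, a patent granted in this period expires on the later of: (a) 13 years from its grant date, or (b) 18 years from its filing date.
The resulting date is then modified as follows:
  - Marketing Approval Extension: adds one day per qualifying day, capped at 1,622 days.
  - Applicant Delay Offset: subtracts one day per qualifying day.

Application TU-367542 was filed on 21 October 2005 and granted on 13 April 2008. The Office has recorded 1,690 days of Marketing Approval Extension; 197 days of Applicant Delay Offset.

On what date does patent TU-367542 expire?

2027-09-15

(a) grant + 13 years → 13 April 2021.
(b) filing + 18 years → 21 October 2023.
Later of the two: 21 October 2023.
Marketing Approval Extension: 1690 days claimed exceeds the 1622-day cap, so +1622 days → 30 March 2028.
Applicant Delay Offset: −197 days → 15 September 2027.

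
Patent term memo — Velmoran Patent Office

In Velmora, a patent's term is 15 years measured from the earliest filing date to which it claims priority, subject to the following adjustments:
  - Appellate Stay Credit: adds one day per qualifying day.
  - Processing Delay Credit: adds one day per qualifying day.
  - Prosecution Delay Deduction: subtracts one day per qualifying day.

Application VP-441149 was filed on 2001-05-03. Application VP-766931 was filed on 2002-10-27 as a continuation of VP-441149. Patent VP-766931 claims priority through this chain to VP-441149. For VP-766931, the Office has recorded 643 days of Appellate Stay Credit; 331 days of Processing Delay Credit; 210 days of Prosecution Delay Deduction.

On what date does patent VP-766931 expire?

Earliest priority filing: 3 May 2001.
Base term: 3 May 2001 + 15 years → 3 May 2016.
Appellate Stay Credit: +643 days → 5 February 2018.
Processing Delay Credit: +331 days → 2 January 2019.
Prosecution Delay Deduction: −210 days → 6 June 2018.

2018-06-06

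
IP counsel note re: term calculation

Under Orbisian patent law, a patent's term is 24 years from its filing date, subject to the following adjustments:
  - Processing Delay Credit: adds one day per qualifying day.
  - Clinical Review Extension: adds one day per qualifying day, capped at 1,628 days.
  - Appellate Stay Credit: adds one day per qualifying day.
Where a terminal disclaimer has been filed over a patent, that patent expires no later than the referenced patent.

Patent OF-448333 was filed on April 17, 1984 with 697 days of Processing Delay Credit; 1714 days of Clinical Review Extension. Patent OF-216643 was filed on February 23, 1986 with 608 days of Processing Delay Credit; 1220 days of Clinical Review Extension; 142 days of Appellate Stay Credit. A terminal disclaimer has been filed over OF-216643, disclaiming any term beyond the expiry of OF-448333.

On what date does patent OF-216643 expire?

Natural term of OF-216643:
  Base: filing + 24 years → 23 February 2010.
  Processing Delay Credit: +608 days → 24 October 2011.
  Clinical Review Extension: 1220 days (within the 1628-day cap) → +1220 days → 25 February 2015.
  Appellate Stay Credit: +142 days → 17 July 2015.
Expiry of referenced patent OF-448333:
  Base: filing + 24 years → 17 April 2008.
  Processing Delay Credit: +697 days → 15 March 2010.
  Clinical Review Extension: 1714 days claimed exceeds the 1628-day cap, so +1628 days → 29 August 2014.
Terminal disclaimer: OF-216643 expires on the earlier of 17 July 2015 and 29 August 2014.

August 29, 2014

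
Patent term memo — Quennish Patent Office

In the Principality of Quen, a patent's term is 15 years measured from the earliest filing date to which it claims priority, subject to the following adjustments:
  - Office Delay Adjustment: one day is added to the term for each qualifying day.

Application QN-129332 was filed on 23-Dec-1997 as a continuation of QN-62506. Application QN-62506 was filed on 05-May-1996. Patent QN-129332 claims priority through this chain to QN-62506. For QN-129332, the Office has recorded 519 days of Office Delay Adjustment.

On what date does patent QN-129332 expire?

2012-10-05

Earliest priority filing: 5 May 1996.
Base term: 5 May 1996 + 15 years → 5 May 2011.
Office Delay Adjustment: +519 days → 5 October 2012.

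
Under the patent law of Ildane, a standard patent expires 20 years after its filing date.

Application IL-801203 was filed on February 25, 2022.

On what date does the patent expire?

Filing date + 20 years → 25 February 2042.

2042-02-25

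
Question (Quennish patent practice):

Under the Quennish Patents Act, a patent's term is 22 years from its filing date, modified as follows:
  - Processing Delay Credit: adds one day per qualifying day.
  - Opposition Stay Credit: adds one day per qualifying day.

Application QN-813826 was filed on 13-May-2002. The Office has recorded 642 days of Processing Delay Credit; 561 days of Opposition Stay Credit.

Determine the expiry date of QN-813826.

Base term: filing date + 22 years → 13 May 2024.
Processing Delay Credit: +642 days → 14 February 2026.
Opposition Stay Credit: +561 days → 29 August 2027.

August 29, 2027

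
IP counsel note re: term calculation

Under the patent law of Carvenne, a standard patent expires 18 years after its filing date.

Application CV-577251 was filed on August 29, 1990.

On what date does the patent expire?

2008-08-29

Filing date + 18 years → 29 August 2008.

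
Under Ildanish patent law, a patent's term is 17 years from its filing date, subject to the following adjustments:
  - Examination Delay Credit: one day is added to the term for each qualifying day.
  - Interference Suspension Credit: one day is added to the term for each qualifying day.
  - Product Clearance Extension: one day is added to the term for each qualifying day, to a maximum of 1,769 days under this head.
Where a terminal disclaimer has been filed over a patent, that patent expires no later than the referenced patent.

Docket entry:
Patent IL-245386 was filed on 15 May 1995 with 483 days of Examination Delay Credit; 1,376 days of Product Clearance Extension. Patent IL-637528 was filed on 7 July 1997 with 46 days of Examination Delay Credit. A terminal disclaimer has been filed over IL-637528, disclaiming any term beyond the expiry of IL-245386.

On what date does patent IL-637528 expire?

2014-08-22

Natural term of IL-637528:
  Base: filing + 17 years → 7 July 2014.
  Examination Delay Credit: +46 days → 22 August 2014.
Expiry of referenced patent IL-245386:
  Base: filing + 17 years → 15 May 2012.
  Examination Delay Credit: +483 days → 10 September 2013.
  Product Clearance Extension: 1376 days (within the 1769-day cap) → +1376 days → 17 June 2017.
Terminal disclaimer: IL-637528 expires on the earlier of 22 August 2014 and 17 June 2017.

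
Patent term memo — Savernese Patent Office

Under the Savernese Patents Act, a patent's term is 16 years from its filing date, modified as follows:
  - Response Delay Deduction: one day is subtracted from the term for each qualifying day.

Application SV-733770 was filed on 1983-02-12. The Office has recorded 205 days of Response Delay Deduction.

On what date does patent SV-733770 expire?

1998-07-22

Base term: filing date + 16 years → 12 February 1999.
Response Delay Deduction: −205 days → 22 July 1998.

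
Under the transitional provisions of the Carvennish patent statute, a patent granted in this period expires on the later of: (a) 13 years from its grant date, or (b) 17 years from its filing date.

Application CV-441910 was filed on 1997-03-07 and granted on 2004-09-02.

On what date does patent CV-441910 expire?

(a) grant + 13 years → 2 September 2017.
(b) filing + 17 years → 7 March 2014.
Later of the two: 2 September 2017.

September 2, 2017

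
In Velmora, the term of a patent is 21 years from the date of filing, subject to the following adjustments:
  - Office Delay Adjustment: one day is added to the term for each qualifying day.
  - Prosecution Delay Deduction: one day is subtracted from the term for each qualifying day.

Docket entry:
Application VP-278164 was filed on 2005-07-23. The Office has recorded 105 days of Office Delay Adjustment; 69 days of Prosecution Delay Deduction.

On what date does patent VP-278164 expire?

Base term: filing date + 21 years → 23 July 2026.
Office Delay Adjustment: +105 days → 5 November 2026.
Prosecution Delay Deduction: −69 days → 28 August 2026.

August 28, 2026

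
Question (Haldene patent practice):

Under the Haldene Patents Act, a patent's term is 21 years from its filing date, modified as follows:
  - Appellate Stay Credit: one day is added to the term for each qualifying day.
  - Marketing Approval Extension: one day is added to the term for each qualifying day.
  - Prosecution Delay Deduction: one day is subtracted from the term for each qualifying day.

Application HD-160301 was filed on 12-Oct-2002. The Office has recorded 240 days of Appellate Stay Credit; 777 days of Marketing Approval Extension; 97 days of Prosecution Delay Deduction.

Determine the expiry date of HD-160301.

2026-04-19

Base term: filing date + 21 years → 12 October 2023.
Appellate Stay Credit: +240 days → 8 June 2024.
Marketing Approval Extension: +777 days → 25 July 2026.
Prosecution Delay Deduction: −97 days → 19 April 2026.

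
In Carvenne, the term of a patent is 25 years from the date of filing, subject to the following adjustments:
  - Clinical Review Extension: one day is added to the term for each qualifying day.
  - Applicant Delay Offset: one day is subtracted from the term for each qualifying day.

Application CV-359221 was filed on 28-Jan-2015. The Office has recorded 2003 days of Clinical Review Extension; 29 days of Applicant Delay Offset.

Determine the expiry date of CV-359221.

Base term: filing date + 25 years → 28 January 2040.
Clinical Review Extension: +2003 days → 23 July 2045.
Applicant Delay Offset: −29 days → 24 June 2045.

June 24, 2045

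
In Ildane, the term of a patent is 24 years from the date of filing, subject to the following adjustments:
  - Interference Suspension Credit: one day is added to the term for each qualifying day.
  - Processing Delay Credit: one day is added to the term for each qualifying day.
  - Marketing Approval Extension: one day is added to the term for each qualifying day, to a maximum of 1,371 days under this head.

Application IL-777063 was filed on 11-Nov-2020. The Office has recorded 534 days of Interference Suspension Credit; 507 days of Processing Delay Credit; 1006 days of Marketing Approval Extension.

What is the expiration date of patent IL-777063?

Base term: filing date + 24 years → 11 November 2044.
Interference Suspension Credit: +534 days → 29 April 2046.
Processing Delay Credit: +507 days → 18 September 2047.
Marketing Approval Extension: 1006 days (within the 1371-day cap) → +1006 days → 20 June 2050.

June 20, 2050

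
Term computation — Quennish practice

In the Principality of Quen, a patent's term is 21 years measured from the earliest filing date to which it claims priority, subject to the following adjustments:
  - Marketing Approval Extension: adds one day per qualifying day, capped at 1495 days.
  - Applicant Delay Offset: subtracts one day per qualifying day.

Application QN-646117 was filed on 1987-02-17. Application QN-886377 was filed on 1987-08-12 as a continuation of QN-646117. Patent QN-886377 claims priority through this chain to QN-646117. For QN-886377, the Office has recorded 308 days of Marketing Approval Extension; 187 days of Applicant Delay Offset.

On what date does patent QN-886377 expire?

2008-06-17

Earliest priority filing: 17 February 1987.
Base term: 17 February 1987 + 21 years → 17 February 2008.
Marketing Approval Extension: 308 days (within the 1495-day cap) → +308 days → 21 December 2008.
Applicant Delay Offset: −187 days → 17 June 2008.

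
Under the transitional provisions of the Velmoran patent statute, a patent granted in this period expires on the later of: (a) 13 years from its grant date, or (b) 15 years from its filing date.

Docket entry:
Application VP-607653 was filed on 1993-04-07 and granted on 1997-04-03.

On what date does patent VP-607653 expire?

April 3, 2010

(a) grant + 13 years → 3 April 2010.
(b) filing + 15 years → 7 April 2008.
Later of the two: 3 April 2010.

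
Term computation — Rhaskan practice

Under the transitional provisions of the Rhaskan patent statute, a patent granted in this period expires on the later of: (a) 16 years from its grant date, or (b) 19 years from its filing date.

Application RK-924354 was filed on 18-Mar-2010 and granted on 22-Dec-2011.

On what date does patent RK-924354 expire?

2029-03-18

(a) grant + 16 years → 22 December 2027.
(b) filing + 19 years → 18 March 2029.
Later of the two: 18 March 2029.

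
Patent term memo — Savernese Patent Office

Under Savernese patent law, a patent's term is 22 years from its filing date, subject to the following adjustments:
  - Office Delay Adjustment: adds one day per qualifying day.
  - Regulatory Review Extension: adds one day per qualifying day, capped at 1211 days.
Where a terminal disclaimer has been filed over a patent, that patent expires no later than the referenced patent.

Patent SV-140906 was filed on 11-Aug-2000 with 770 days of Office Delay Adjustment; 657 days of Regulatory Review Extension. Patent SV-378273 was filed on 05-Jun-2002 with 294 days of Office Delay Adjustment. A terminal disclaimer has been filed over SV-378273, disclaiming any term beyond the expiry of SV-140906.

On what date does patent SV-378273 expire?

March 26, 2025

Natural term of SV-378273:
  Base: filing + 22 years → 5 June 2024.
  Office Delay Adjustment: +294 days → 26 March 2025.
Expiry of referenced patent SV-140906:
  Base: filing + 22 years → 11 August 2022.
  Office Delay Adjustment: +770 days → 19 September 2024.
  Regulatory Review Extension: 657 days (within the 1211-day cap) → +657 days → 8 July 2026.
Terminal disclaimer: SV-378273 expires on the earlier of 26 March 2025 and 8 July 2026.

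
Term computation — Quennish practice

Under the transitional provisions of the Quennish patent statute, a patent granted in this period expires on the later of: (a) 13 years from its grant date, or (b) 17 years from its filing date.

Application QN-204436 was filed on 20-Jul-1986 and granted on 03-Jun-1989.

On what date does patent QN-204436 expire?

(a) grant + 13 years → 3 June 2002.
(b) filing + 17 years → 20 July 2003.
Later of the two: 20 July 2003.

July 20, 2003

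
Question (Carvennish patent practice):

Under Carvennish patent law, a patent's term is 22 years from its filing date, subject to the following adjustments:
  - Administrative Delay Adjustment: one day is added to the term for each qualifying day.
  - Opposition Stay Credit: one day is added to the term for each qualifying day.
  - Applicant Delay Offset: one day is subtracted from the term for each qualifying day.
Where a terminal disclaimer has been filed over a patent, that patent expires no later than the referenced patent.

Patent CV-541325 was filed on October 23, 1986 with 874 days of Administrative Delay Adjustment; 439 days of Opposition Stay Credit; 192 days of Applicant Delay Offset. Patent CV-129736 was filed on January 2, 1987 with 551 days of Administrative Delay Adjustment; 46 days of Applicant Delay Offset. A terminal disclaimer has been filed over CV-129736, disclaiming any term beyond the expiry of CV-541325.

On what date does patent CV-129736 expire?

2010-05-22

Natural term of CV-129736:
  Base: filing + 22 years → 2 January 2009.
  Administrative Delay Adjustment: +551 days → 7 July 2010.
  Applicant Delay Offset: −46 days → 22 May 2010.
Expiry of referenced patent CV-541325:
  Base: filing + 22 years → 23 October 2008.
  Administrative Delay Adjustment: +874 days → 16 March 2011.
  Opposition Stay Credit: +439 days → 28 May 2012.
  Applicant Delay Offset: −192 days → 18 November 2011.
Terminal disclaimer: CV-129736 expires on the earlier of 22 May 2010 and 18 November 2011.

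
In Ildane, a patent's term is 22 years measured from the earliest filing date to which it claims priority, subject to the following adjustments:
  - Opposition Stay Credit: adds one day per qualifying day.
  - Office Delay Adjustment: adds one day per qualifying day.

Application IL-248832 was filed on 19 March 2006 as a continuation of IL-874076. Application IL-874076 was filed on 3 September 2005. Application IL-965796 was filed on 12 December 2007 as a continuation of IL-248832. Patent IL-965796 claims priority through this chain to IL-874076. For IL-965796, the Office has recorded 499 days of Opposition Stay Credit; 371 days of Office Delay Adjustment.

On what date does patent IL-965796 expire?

2030-01-20

Earliest priority filing: 3 September 2005.
Base term: 3 September 2005 + 22 years → 3 September 2027.
Opposition Stay Credit: +499 days → 14 January 2029.
Office Delay Adjustment: +371 days → 20 January 2030.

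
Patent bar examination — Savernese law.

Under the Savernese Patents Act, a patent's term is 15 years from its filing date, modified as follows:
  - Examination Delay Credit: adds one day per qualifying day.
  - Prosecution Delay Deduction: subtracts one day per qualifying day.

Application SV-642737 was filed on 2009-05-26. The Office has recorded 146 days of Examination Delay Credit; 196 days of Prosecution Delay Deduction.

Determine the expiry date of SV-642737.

2024-04-06

Base term: filing date + 15 years → 26 May 2024.
Examination Delay Credit: +146 days → 19 October 2024.
Prosecution Delay Deduction: −196 days → 6 April 2024.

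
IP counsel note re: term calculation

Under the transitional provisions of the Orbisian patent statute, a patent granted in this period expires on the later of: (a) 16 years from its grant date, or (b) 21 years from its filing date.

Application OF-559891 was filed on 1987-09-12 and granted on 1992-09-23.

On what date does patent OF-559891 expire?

2008-09-23

(a) grant + 16 years → 23 September 2008.
(b) filing + 21 years → 12 September 2008.
Later of the two: 23 September 2008.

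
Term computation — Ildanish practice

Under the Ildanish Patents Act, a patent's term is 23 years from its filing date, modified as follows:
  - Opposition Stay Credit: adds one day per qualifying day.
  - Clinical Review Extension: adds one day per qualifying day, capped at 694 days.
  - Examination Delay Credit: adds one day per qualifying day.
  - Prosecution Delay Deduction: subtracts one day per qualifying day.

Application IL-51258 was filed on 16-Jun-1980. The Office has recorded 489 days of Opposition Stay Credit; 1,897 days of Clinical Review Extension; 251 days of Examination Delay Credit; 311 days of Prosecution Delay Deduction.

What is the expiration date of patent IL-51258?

July 13, 2006

Base term: filing date + 23 years → 16 June 2003.
Opposition Stay Credit: +489 days → 17 October 2004.
Clinical Review Extension: 1897 days claimed exceeds the 694-day cap, so +694 days → 11 September 2006.
Examination Delay Credit: +251 days → 20 May 2007.
Prosecution Delay Deduction: −311 days → 13 July 2006.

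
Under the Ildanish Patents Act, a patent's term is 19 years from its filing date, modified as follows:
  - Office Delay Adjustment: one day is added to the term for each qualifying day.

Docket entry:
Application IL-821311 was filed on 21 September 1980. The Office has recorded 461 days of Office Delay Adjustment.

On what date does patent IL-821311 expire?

Base term: filing date + 19 years → 21 September 1999.
Office Delay Adjustment: +461 days → 25 December 2000.

December 25, 2000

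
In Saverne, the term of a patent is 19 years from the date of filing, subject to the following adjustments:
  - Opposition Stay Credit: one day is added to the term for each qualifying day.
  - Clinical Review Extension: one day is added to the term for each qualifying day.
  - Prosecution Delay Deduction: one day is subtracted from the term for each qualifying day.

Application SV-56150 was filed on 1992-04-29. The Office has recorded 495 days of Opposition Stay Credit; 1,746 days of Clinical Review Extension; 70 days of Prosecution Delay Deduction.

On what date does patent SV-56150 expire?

April 8, 2017

Base term: filing date + 19 years → 29 April 2011.
Opposition Stay Credit: +495 days → 5 September 2012.
Clinical Review Extension: +1746 days → 17 June 2017.
Prosecution Delay Deduction: −70 days → 8 April 2017.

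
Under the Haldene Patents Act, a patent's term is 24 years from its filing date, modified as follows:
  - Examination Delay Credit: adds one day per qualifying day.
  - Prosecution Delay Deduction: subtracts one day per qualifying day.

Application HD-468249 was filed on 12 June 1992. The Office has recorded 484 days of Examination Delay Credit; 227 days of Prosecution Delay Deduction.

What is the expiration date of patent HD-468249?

February 24, 2017

Base term: filing date + 24 years → 12 June 2016.
Examination Delay Credit: +484 days → 9 October 2017.
Prosecution Delay Deduction: −227 days → 24 February 2017.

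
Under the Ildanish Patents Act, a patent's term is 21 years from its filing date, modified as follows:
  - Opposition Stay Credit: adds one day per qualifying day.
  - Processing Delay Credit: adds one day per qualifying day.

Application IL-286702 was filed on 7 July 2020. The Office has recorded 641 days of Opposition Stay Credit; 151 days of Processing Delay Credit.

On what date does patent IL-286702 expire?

September 7, 2043

Base term: filing date + 21 years → 7 July 2041.
Opposition Stay Credit: +641 days → 9 April 2043.
Processing Delay Credit: +151 days → 7 September 2043.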